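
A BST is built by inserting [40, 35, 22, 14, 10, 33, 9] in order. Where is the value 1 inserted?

Starting tree (level order): [40, 35, None, 22, None, 14, 33, 10, None, None, None, 9]
Insertion path: 40 -> 35 -> 22 -> 14 -> 10 -> 9
Result: insert 1 as left child of 9
Final tree (level order): [40, 35, None, 22, None, 14, 33, 10, None, None, None, 9, None, 1]


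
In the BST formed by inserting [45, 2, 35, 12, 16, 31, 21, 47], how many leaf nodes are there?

Tree built from: [45, 2, 35, 12, 16, 31, 21, 47]
Tree (level-order array): [45, 2, 47, None, 35, None, None, 12, None, None, 16, None, 31, 21]
Rule: A leaf has 0 children.
Per-node child counts:
  node 45: 2 child(ren)
  node 2: 1 child(ren)
  node 35: 1 child(ren)
  node 12: 1 child(ren)
  node 16: 1 child(ren)
  node 31: 1 child(ren)
  node 21: 0 child(ren)
  node 47: 0 child(ren)
Matching nodes: [21, 47]
Count of leaf nodes: 2


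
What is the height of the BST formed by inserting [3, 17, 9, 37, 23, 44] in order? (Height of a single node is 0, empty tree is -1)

Insertion order: [3, 17, 9, 37, 23, 44]
Tree (level-order array): [3, None, 17, 9, 37, None, None, 23, 44]
Compute height bottom-up (empty subtree = -1):
  height(9) = 1 + max(-1, -1) = 0
  height(23) = 1 + max(-1, -1) = 0
  height(44) = 1 + max(-1, -1) = 0
  height(37) = 1 + max(0, 0) = 1
  height(17) = 1 + max(0, 1) = 2
  height(3) = 1 + max(-1, 2) = 3
Height = 3


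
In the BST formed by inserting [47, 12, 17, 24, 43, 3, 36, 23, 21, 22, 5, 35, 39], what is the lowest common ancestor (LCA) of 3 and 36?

Tree insertion order: [47, 12, 17, 24, 43, 3, 36, 23, 21, 22, 5, 35, 39]
Tree (level-order array): [47, 12, None, 3, 17, None, 5, None, 24, None, None, 23, 43, 21, None, 36, None, None, 22, 35, 39]
In a BST, the LCA of p=3, q=36 is the first node v on the
root-to-leaf path with p <= v <= q (go left if both < v, right if both > v).
Walk from root:
  at 47: both 3 and 36 < 47, go left
  at 12: 3 <= 12 <= 36, this is the LCA
LCA = 12


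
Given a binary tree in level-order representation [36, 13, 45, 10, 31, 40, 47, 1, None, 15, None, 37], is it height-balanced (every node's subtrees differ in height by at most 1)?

Tree (level-order array): [36, 13, 45, 10, 31, 40, 47, 1, None, 15, None, 37]
Definition: a tree is height-balanced if, at every node, |h(left) - h(right)| <= 1 (empty subtree has height -1).
Bottom-up per-node check:
  node 1: h_left=-1, h_right=-1, diff=0 [OK], height=0
  node 10: h_left=0, h_right=-1, diff=1 [OK], height=1
  node 15: h_left=-1, h_right=-1, diff=0 [OK], height=0
  node 31: h_left=0, h_right=-1, diff=1 [OK], height=1
  node 13: h_left=1, h_right=1, diff=0 [OK], height=2
  node 37: h_left=-1, h_right=-1, diff=0 [OK], height=0
  node 40: h_left=0, h_right=-1, diff=1 [OK], height=1
  node 47: h_left=-1, h_right=-1, diff=0 [OK], height=0
  node 45: h_left=1, h_right=0, diff=1 [OK], height=2
  node 36: h_left=2, h_right=2, diff=0 [OK], height=3
All nodes satisfy the balance condition.
Result: Balanced


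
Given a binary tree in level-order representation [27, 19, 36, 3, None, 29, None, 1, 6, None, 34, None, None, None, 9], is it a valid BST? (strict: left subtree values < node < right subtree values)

Level-order array: [27, 19, 36, 3, None, 29, None, 1, 6, None, 34, None, None, None, 9]
Validate using subtree bounds (lo, hi): at each node, require lo < value < hi,
then recurse left with hi=value and right with lo=value.
Preorder trace (stopping at first violation):
  at node 27 with bounds (-inf, +inf): OK
  at node 19 with bounds (-inf, 27): OK
  at node 3 with bounds (-inf, 19): OK
  at node 1 with bounds (-inf, 3): OK
  at node 6 with bounds (3, 19): OK
  at node 9 with bounds (6, 19): OK
  at node 36 with bounds (27, +inf): OK
  at node 29 with bounds (27, 36): OK
  at node 34 with bounds (29, 36): OK
No violation found at any node.
Result: Valid BST


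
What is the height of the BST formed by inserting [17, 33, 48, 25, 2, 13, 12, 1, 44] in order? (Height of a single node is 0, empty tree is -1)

Insertion order: [17, 33, 48, 25, 2, 13, 12, 1, 44]
Tree (level-order array): [17, 2, 33, 1, 13, 25, 48, None, None, 12, None, None, None, 44]
Compute height bottom-up (empty subtree = -1):
  height(1) = 1 + max(-1, -1) = 0
  height(12) = 1 + max(-1, -1) = 0
  height(13) = 1 + max(0, -1) = 1
  height(2) = 1 + max(0, 1) = 2
  height(25) = 1 + max(-1, -1) = 0
  height(44) = 1 + max(-1, -1) = 0
  height(48) = 1 + max(0, -1) = 1
  height(33) = 1 + max(0, 1) = 2
  height(17) = 1 + max(2, 2) = 3
Height = 3


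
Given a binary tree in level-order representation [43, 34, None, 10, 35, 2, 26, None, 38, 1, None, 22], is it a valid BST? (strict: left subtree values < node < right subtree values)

Level-order array: [43, 34, None, 10, 35, 2, 26, None, 38, 1, None, 22]
Validate using subtree bounds (lo, hi): at each node, require lo < value < hi,
then recurse left with hi=value and right with lo=value.
Preorder trace (stopping at first violation):
  at node 43 with bounds (-inf, +inf): OK
  at node 34 with bounds (-inf, 43): OK
  at node 10 with bounds (-inf, 34): OK
  at node 2 with bounds (-inf, 10): OK
  at node 1 with bounds (-inf, 2): OK
  at node 26 with bounds (10, 34): OK
  at node 22 with bounds (10, 26): OK
  at node 35 with bounds (34, 43): OK
  at node 38 with bounds (35, 43): OK
No violation found at any node.
Result: Valid BST


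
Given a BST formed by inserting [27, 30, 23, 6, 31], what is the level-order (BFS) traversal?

Tree insertion order: [27, 30, 23, 6, 31]
Tree (level-order array): [27, 23, 30, 6, None, None, 31]
BFS from the root, enqueuing left then right child of each popped node:
  queue [27] -> pop 27, enqueue [23, 30], visited so far: [27]
  queue [23, 30] -> pop 23, enqueue [6], visited so far: [27, 23]
  queue [30, 6] -> pop 30, enqueue [31], visited so far: [27, 23, 30]
  queue [6, 31] -> pop 6, enqueue [none], visited so far: [27, 23, 30, 6]
  queue [31] -> pop 31, enqueue [none], visited so far: [27, 23, 30, 6, 31]
Result: [27, 23, 30, 6, 31]


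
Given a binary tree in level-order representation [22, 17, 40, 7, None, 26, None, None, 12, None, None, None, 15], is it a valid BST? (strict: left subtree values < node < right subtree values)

Level-order array: [22, 17, 40, 7, None, 26, None, None, 12, None, None, None, 15]
Validate using subtree bounds (lo, hi): at each node, require lo < value < hi,
then recurse left with hi=value and right with lo=value.
Preorder trace (stopping at first violation):
  at node 22 with bounds (-inf, +inf): OK
  at node 17 with bounds (-inf, 22): OK
  at node 7 with bounds (-inf, 17): OK
  at node 12 with bounds (7, 17): OK
  at node 15 with bounds (12, 17): OK
  at node 40 with bounds (22, +inf): OK
  at node 26 with bounds (22, 40): OK
No violation found at any node.
Result: Valid BST


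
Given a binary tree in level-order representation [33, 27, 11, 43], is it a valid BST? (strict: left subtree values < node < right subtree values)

Level-order array: [33, 27, 11, 43]
Validate using subtree bounds (lo, hi): at each node, require lo < value < hi,
then recurse left with hi=value and right with lo=value.
Preorder trace (stopping at first violation):
  at node 33 with bounds (-inf, +inf): OK
  at node 27 with bounds (-inf, 33): OK
  at node 43 with bounds (-inf, 27): VIOLATION
Node 43 violates its bound: not (-inf < 43 < 27).
Result: Not a valid BST


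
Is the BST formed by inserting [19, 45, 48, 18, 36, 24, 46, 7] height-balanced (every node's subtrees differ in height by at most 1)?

Tree (level-order array): [19, 18, 45, 7, None, 36, 48, None, None, 24, None, 46]
Definition: a tree is height-balanced if, at every node, |h(left) - h(right)| <= 1 (empty subtree has height -1).
Bottom-up per-node check:
  node 7: h_left=-1, h_right=-1, diff=0 [OK], height=0
  node 18: h_left=0, h_right=-1, diff=1 [OK], height=1
  node 24: h_left=-1, h_right=-1, diff=0 [OK], height=0
  node 36: h_left=0, h_right=-1, diff=1 [OK], height=1
  node 46: h_left=-1, h_right=-1, diff=0 [OK], height=0
  node 48: h_left=0, h_right=-1, diff=1 [OK], height=1
  node 45: h_left=1, h_right=1, diff=0 [OK], height=2
  node 19: h_left=1, h_right=2, diff=1 [OK], height=3
All nodes satisfy the balance condition.
Result: Balanced


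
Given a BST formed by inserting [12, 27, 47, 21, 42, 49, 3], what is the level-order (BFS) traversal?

Tree insertion order: [12, 27, 47, 21, 42, 49, 3]
Tree (level-order array): [12, 3, 27, None, None, 21, 47, None, None, 42, 49]
BFS from the root, enqueuing left then right child of each popped node:
  queue [12] -> pop 12, enqueue [3, 27], visited so far: [12]
  queue [3, 27] -> pop 3, enqueue [none], visited so far: [12, 3]
  queue [27] -> pop 27, enqueue [21, 47], visited so far: [12, 3, 27]
  queue [21, 47] -> pop 21, enqueue [none], visited so far: [12, 3, 27, 21]
  queue [47] -> pop 47, enqueue [42, 49], visited so far: [12, 3, 27, 21, 47]
  queue [42, 49] -> pop 42, enqueue [none], visited so far: [12, 3, 27, 21, 47, 42]
  queue [49] -> pop 49, enqueue [none], visited so far: [12, 3, 27, 21, 47, 42, 49]
Result: [12, 3, 27, 21, 47, 42, 49]


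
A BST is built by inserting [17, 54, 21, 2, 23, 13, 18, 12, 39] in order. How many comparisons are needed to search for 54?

Search path for 54: 17 -> 54
Found: True
Comparisons: 2


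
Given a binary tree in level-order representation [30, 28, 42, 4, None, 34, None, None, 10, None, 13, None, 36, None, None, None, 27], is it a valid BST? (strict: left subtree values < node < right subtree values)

Level-order array: [30, 28, 42, 4, None, 34, None, None, 10, None, 13, None, 36, None, None, None, 27]
Validate using subtree bounds (lo, hi): at each node, require lo < value < hi,
then recurse left with hi=value and right with lo=value.
Preorder trace (stopping at first violation):
  at node 30 with bounds (-inf, +inf): OK
  at node 28 with bounds (-inf, 30): OK
  at node 4 with bounds (-inf, 28): OK
  at node 10 with bounds (4, 28): OK
  at node 36 with bounds (10, 28): VIOLATION
Node 36 violates its bound: not (10 < 36 < 28).
Result: Not a valid BST


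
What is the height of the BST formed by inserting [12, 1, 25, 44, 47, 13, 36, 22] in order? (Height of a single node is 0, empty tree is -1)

Insertion order: [12, 1, 25, 44, 47, 13, 36, 22]
Tree (level-order array): [12, 1, 25, None, None, 13, 44, None, 22, 36, 47]
Compute height bottom-up (empty subtree = -1):
  height(1) = 1 + max(-1, -1) = 0
  height(22) = 1 + max(-1, -1) = 0
  height(13) = 1 + max(-1, 0) = 1
  height(36) = 1 + max(-1, -1) = 0
  height(47) = 1 + max(-1, -1) = 0
  height(44) = 1 + max(0, 0) = 1
  height(25) = 1 + max(1, 1) = 2
  height(12) = 1 + max(0, 2) = 3
Height = 3


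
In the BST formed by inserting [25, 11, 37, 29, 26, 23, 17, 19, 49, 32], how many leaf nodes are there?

Tree built from: [25, 11, 37, 29, 26, 23, 17, 19, 49, 32]
Tree (level-order array): [25, 11, 37, None, 23, 29, 49, 17, None, 26, 32, None, None, None, 19]
Rule: A leaf has 0 children.
Per-node child counts:
  node 25: 2 child(ren)
  node 11: 1 child(ren)
  node 23: 1 child(ren)
  node 17: 1 child(ren)
  node 19: 0 child(ren)
  node 37: 2 child(ren)
  node 29: 2 child(ren)
  node 26: 0 child(ren)
  node 32: 0 child(ren)
  node 49: 0 child(ren)
Matching nodes: [19, 26, 32, 49]
Count of leaf nodes: 4


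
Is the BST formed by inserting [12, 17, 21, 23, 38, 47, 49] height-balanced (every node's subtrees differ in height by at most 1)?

Tree (level-order array): [12, None, 17, None, 21, None, 23, None, 38, None, 47, None, 49]
Definition: a tree is height-balanced if, at every node, |h(left) - h(right)| <= 1 (empty subtree has height -1).
Bottom-up per-node check:
  node 49: h_left=-1, h_right=-1, diff=0 [OK], height=0
  node 47: h_left=-1, h_right=0, diff=1 [OK], height=1
  node 38: h_left=-1, h_right=1, diff=2 [FAIL (|-1-1|=2 > 1)], height=2
  node 23: h_left=-1, h_right=2, diff=3 [FAIL (|-1-2|=3 > 1)], height=3
  node 21: h_left=-1, h_right=3, diff=4 [FAIL (|-1-3|=4 > 1)], height=4
  node 17: h_left=-1, h_right=4, diff=5 [FAIL (|-1-4|=5 > 1)], height=5
  node 12: h_left=-1, h_right=5, diff=6 [FAIL (|-1-5|=6 > 1)], height=6
Node 38 violates the condition: |-1 - 1| = 2 > 1.
Result: Not balanced


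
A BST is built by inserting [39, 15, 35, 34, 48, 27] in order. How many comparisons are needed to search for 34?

Search path for 34: 39 -> 15 -> 35 -> 34
Found: True
Comparisons: 4


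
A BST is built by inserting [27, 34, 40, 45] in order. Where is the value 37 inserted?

Starting tree (level order): [27, None, 34, None, 40, None, 45]
Insertion path: 27 -> 34 -> 40
Result: insert 37 as left child of 40
Final tree (level order): [27, None, 34, None, 40, 37, 45]


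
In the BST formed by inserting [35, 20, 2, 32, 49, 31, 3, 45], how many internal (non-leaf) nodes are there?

Tree built from: [35, 20, 2, 32, 49, 31, 3, 45]
Tree (level-order array): [35, 20, 49, 2, 32, 45, None, None, 3, 31]
Rule: An internal node has at least one child.
Per-node child counts:
  node 35: 2 child(ren)
  node 20: 2 child(ren)
  node 2: 1 child(ren)
  node 3: 0 child(ren)
  node 32: 1 child(ren)
  node 31: 0 child(ren)
  node 49: 1 child(ren)
  node 45: 0 child(ren)
Matching nodes: [35, 20, 2, 32, 49]
Count of internal (non-leaf) nodes: 5


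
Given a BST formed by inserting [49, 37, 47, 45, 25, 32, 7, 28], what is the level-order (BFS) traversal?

Tree insertion order: [49, 37, 47, 45, 25, 32, 7, 28]
Tree (level-order array): [49, 37, None, 25, 47, 7, 32, 45, None, None, None, 28]
BFS from the root, enqueuing left then right child of each popped node:
  queue [49] -> pop 49, enqueue [37], visited so far: [49]
  queue [37] -> pop 37, enqueue [25, 47], visited so far: [49, 37]
  queue [25, 47] -> pop 25, enqueue [7, 32], visited so far: [49, 37, 25]
  queue [47, 7, 32] -> pop 47, enqueue [45], visited so far: [49, 37, 25, 47]
  queue [7, 32, 45] -> pop 7, enqueue [none], visited so far: [49, 37, 25, 47, 7]
  queue [32, 45] -> pop 32, enqueue [28], visited so far: [49, 37, 25, 47, 7, 32]
  queue [45, 28] -> pop 45, enqueue [none], visited so far: [49, 37, 25, 47, 7, 32, 45]
  queue [28] -> pop 28, enqueue [none], visited so far: [49, 37, 25, 47, 7, 32, 45, 28]
Result: [49, 37, 25, 47, 7, 32, 45, 28]


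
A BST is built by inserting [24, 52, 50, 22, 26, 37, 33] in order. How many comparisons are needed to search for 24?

Search path for 24: 24
Found: True
Comparisons: 1


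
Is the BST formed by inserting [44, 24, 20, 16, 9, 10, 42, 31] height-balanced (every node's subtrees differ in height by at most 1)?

Tree (level-order array): [44, 24, None, 20, 42, 16, None, 31, None, 9, None, None, None, None, 10]
Definition: a tree is height-balanced if, at every node, |h(left) - h(right)| <= 1 (empty subtree has height -1).
Bottom-up per-node check:
  node 10: h_left=-1, h_right=-1, diff=0 [OK], height=0
  node 9: h_left=-1, h_right=0, diff=1 [OK], height=1
  node 16: h_left=1, h_right=-1, diff=2 [FAIL (|1--1|=2 > 1)], height=2
  node 20: h_left=2, h_right=-1, diff=3 [FAIL (|2--1|=3 > 1)], height=3
  node 31: h_left=-1, h_right=-1, diff=0 [OK], height=0
  node 42: h_left=0, h_right=-1, diff=1 [OK], height=1
  node 24: h_left=3, h_right=1, diff=2 [FAIL (|3-1|=2 > 1)], height=4
  node 44: h_left=4, h_right=-1, diff=5 [FAIL (|4--1|=5 > 1)], height=5
Node 16 violates the condition: |1 - -1| = 2 > 1.
Result: Not balanced


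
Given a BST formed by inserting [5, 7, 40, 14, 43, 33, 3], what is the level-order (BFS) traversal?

Tree insertion order: [5, 7, 40, 14, 43, 33, 3]
Tree (level-order array): [5, 3, 7, None, None, None, 40, 14, 43, None, 33]
BFS from the root, enqueuing left then right child of each popped node:
  queue [5] -> pop 5, enqueue [3, 7], visited so far: [5]
  queue [3, 7] -> pop 3, enqueue [none], visited so far: [5, 3]
  queue [7] -> pop 7, enqueue [40], visited so far: [5, 3, 7]
  queue [40] -> pop 40, enqueue [14, 43], visited so far: [5, 3, 7, 40]
  queue [14, 43] -> pop 14, enqueue [33], visited so far: [5, 3, 7, 40, 14]
  queue [43, 33] -> pop 43, enqueue [none], visited so far: [5, 3, 7, 40, 14, 43]
  queue [33] -> pop 33, enqueue [none], visited so far: [5, 3, 7, 40, 14, 43, 33]
Result: [5, 3, 7, 40, 14, 43, 33]


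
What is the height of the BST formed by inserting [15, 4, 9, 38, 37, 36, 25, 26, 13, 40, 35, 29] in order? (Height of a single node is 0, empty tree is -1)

Insertion order: [15, 4, 9, 38, 37, 36, 25, 26, 13, 40, 35, 29]
Tree (level-order array): [15, 4, 38, None, 9, 37, 40, None, 13, 36, None, None, None, None, None, 25, None, None, 26, None, 35, 29]
Compute height bottom-up (empty subtree = -1):
  height(13) = 1 + max(-1, -1) = 0
  height(9) = 1 + max(-1, 0) = 1
  height(4) = 1 + max(-1, 1) = 2
  height(29) = 1 + max(-1, -1) = 0
  height(35) = 1 + max(0, -1) = 1
  height(26) = 1 + max(-1, 1) = 2
  height(25) = 1 + max(-1, 2) = 3
  height(36) = 1 + max(3, -1) = 4
  height(37) = 1 + max(4, -1) = 5
  height(40) = 1 + max(-1, -1) = 0
  height(38) = 1 + max(5, 0) = 6
  height(15) = 1 + max(2, 6) = 7
Height = 7


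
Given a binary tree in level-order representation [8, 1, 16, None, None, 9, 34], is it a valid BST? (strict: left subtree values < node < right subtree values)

Level-order array: [8, 1, 16, None, None, 9, 34]
Validate using subtree bounds (lo, hi): at each node, require lo < value < hi,
then recurse left with hi=value and right with lo=value.
Preorder trace (stopping at first violation):
  at node 8 with bounds (-inf, +inf): OK
  at node 1 with bounds (-inf, 8): OK
  at node 16 with bounds (8, +inf): OK
  at node 9 with bounds (8, 16): OK
  at node 34 with bounds (16, +inf): OK
No violation found at any node.
Result: Valid BST


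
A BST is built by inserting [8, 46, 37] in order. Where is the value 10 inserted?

Starting tree (level order): [8, None, 46, 37]
Insertion path: 8 -> 46 -> 37
Result: insert 10 as left child of 37
Final tree (level order): [8, None, 46, 37, None, 10]


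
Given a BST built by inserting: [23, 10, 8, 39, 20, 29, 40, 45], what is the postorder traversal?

Tree insertion order: [23, 10, 8, 39, 20, 29, 40, 45]
Tree (level-order array): [23, 10, 39, 8, 20, 29, 40, None, None, None, None, None, None, None, 45]
Postorder traversal: [8, 20, 10, 29, 45, 40, 39, 23]


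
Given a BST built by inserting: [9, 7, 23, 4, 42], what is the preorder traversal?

Tree insertion order: [9, 7, 23, 4, 42]
Tree (level-order array): [9, 7, 23, 4, None, None, 42]
Preorder traversal: [9, 7, 4, 23, 42]


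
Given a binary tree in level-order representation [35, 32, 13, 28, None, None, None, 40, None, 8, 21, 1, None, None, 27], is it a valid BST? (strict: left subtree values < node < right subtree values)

Level-order array: [35, 32, 13, 28, None, None, None, 40, None, 8, 21, 1, None, None, 27]
Validate using subtree bounds (lo, hi): at each node, require lo < value < hi,
then recurse left with hi=value and right with lo=value.
Preorder trace (stopping at first violation):
  at node 35 with bounds (-inf, +inf): OK
  at node 32 with bounds (-inf, 35): OK
  at node 28 with bounds (-inf, 32): OK
  at node 40 with bounds (-inf, 28): VIOLATION
Node 40 violates its bound: not (-inf < 40 < 28).
Result: Not a valid BST


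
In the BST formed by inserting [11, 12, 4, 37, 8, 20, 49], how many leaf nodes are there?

Tree built from: [11, 12, 4, 37, 8, 20, 49]
Tree (level-order array): [11, 4, 12, None, 8, None, 37, None, None, 20, 49]
Rule: A leaf has 0 children.
Per-node child counts:
  node 11: 2 child(ren)
  node 4: 1 child(ren)
  node 8: 0 child(ren)
  node 12: 1 child(ren)
  node 37: 2 child(ren)
  node 20: 0 child(ren)
  node 49: 0 child(ren)
Matching nodes: [8, 20, 49]
Count of leaf nodes: 3


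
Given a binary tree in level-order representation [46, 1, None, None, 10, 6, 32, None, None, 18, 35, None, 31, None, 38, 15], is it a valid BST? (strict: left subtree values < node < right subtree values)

Level-order array: [46, 1, None, None, 10, 6, 32, None, None, 18, 35, None, 31, None, 38, 15]
Validate using subtree bounds (lo, hi): at each node, require lo < value < hi,
then recurse left with hi=value and right with lo=value.
Preorder trace (stopping at first violation):
  at node 46 with bounds (-inf, +inf): OK
  at node 1 with bounds (-inf, 46): OK
  at node 10 with bounds (1, 46): OK
  at node 6 with bounds (1, 10): OK
  at node 32 with bounds (10, 46): OK
  at node 18 with bounds (10, 32): OK
  at node 31 with bounds (18, 32): OK
  at node 15 with bounds (18, 31): VIOLATION
Node 15 violates its bound: not (18 < 15 < 31).
Result: Not a valid BST


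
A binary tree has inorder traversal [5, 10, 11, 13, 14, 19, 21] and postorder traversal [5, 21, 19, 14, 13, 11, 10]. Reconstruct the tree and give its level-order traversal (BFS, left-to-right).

Inorder:   [5, 10, 11, 13, 14, 19, 21]
Postorder: [5, 21, 19, 14, 13, 11, 10]
Algorithm: postorder visits root last, so walk postorder right-to-left;
each value is the root of the current inorder slice — split it at that
value, recurse on the right subtree first, then the left.
Recursive splits:
  root=10; inorder splits into left=[5], right=[11, 13, 14, 19, 21]
  root=11; inorder splits into left=[], right=[13, 14, 19, 21]
  root=13; inorder splits into left=[], right=[14, 19, 21]
  root=14; inorder splits into left=[], right=[19, 21]
  root=19; inorder splits into left=[], right=[21]
  root=21; inorder splits into left=[], right=[]
  root=5; inorder splits into left=[], right=[]
Reconstructed level-order: [10, 5, 11, 13, 14, 19, 21]


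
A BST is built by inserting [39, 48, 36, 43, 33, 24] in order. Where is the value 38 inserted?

Starting tree (level order): [39, 36, 48, 33, None, 43, None, 24]
Insertion path: 39 -> 36
Result: insert 38 as right child of 36
Final tree (level order): [39, 36, 48, 33, 38, 43, None, 24]


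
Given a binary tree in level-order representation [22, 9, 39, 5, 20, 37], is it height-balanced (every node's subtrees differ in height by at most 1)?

Tree (level-order array): [22, 9, 39, 5, 20, 37]
Definition: a tree is height-balanced if, at every node, |h(left) - h(right)| <= 1 (empty subtree has height -1).
Bottom-up per-node check:
  node 5: h_left=-1, h_right=-1, diff=0 [OK], height=0
  node 20: h_left=-1, h_right=-1, diff=0 [OK], height=0
  node 9: h_left=0, h_right=0, diff=0 [OK], height=1
  node 37: h_left=-1, h_right=-1, diff=0 [OK], height=0
  node 39: h_left=0, h_right=-1, diff=1 [OK], height=1
  node 22: h_left=1, h_right=1, diff=0 [OK], height=2
All nodes satisfy the balance condition.
Result: Balanced


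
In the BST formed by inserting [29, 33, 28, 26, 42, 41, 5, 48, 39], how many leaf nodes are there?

Tree built from: [29, 33, 28, 26, 42, 41, 5, 48, 39]
Tree (level-order array): [29, 28, 33, 26, None, None, 42, 5, None, 41, 48, None, None, 39]
Rule: A leaf has 0 children.
Per-node child counts:
  node 29: 2 child(ren)
  node 28: 1 child(ren)
  node 26: 1 child(ren)
  node 5: 0 child(ren)
  node 33: 1 child(ren)
  node 42: 2 child(ren)
  node 41: 1 child(ren)
  node 39: 0 child(ren)
  node 48: 0 child(ren)
Matching nodes: [5, 39, 48]
Count of leaf nodes: 3


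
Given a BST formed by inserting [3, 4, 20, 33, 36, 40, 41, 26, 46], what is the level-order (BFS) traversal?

Tree insertion order: [3, 4, 20, 33, 36, 40, 41, 26, 46]
Tree (level-order array): [3, None, 4, None, 20, None, 33, 26, 36, None, None, None, 40, None, 41, None, 46]
BFS from the root, enqueuing left then right child of each popped node:
  queue [3] -> pop 3, enqueue [4], visited so far: [3]
  queue [4] -> pop 4, enqueue [20], visited so far: [3, 4]
  queue [20] -> pop 20, enqueue [33], visited so far: [3, 4, 20]
  queue [33] -> pop 33, enqueue [26, 36], visited so far: [3, 4, 20, 33]
  queue [26, 36] -> pop 26, enqueue [none], visited so far: [3, 4, 20, 33, 26]
  queue [36] -> pop 36, enqueue [40], visited so far: [3, 4, 20, 33, 26, 36]
  queue [40] -> pop 40, enqueue [41], visited so far: [3, 4, 20, 33, 26, 36, 40]
  queue [41] -> pop 41, enqueue [46], visited so far: [3, 4, 20, 33, 26, 36, 40, 41]
  queue [46] -> pop 46, enqueue [none], visited so far: [3, 4, 20, 33, 26, 36, 40, 41, 46]
Result: [3, 4, 20, 33, 26, 36, 40, 41, 46]


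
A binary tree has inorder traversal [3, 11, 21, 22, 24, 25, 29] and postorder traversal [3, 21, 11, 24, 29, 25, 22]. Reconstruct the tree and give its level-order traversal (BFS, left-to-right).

Inorder:   [3, 11, 21, 22, 24, 25, 29]
Postorder: [3, 21, 11, 24, 29, 25, 22]
Algorithm: postorder visits root last, so walk postorder right-to-left;
each value is the root of the current inorder slice — split it at that
value, recurse on the right subtree first, then the left.
Recursive splits:
  root=22; inorder splits into left=[3, 11, 21], right=[24, 25, 29]
  root=25; inorder splits into left=[24], right=[29]
  root=29; inorder splits into left=[], right=[]
  root=24; inorder splits into left=[], right=[]
  root=11; inorder splits into left=[3], right=[21]
  root=21; inorder splits into left=[], right=[]
  root=3; inorder splits into left=[], right=[]
Reconstructed level-order: [22, 11, 25, 3, 21, 24, 29]


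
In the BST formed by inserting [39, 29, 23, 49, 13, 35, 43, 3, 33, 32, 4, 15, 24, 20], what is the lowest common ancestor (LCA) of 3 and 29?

Tree insertion order: [39, 29, 23, 49, 13, 35, 43, 3, 33, 32, 4, 15, 24, 20]
Tree (level-order array): [39, 29, 49, 23, 35, 43, None, 13, 24, 33, None, None, None, 3, 15, None, None, 32, None, None, 4, None, 20]
In a BST, the LCA of p=3, q=29 is the first node v on the
root-to-leaf path with p <= v <= q (go left if both < v, right if both > v).
Walk from root:
  at 39: both 3 and 29 < 39, go left
  at 29: 3 <= 29 <= 29, this is the LCA
LCA = 29


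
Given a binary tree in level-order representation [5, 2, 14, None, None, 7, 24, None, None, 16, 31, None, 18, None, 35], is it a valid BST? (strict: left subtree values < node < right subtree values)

Level-order array: [5, 2, 14, None, None, 7, 24, None, None, 16, 31, None, 18, None, 35]
Validate using subtree bounds (lo, hi): at each node, require lo < value < hi,
then recurse left with hi=value and right with lo=value.
Preorder trace (stopping at first violation):
  at node 5 with bounds (-inf, +inf): OK
  at node 2 with bounds (-inf, 5): OK
  at node 14 with bounds (5, +inf): OK
  at node 7 with bounds (5, 14): OK
  at node 24 with bounds (14, +inf): OK
  at node 16 with bounds (14, 24): OK
  at node 18 with bounds (16, 24): OK
  at node 31 with bounds (24, +inf): OK
  at node 35 with bounds (31, +inf): OK
No violation found at any node.
Result: Valid BST


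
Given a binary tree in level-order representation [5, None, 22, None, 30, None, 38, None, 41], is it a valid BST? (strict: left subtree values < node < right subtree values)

Level-order array: [5, None, 22, None, 30, None, 38, None, 41]
Validate using subtree bounds (lo, hi): at each node, require lo < value < hi,
then recurse left with hi=value and right with lo=value.
Preorder trace (stopping at first violation):
  at node 5 with bounds (-inf, +inf): OK
  at node 22 with bounds (5, +inf): OK
  at node 30 with bounds (22, +inf): OK
  at node 38 with bounds (30, +inf): OK
  at node 41 with bounds (38, +inf): OK
No violation found at any node.
Result: Valid BST


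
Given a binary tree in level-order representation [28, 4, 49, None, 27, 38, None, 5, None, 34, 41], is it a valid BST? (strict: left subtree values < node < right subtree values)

Level-order array: [28, 4, 49, None, 27, 38, None, 5, None, 34, 41]
Validate using subtree bounds (lo, hi): at each node, require lo < value < hi,
then recurse left with hi=value and right with lo=value.
Preorder trace (stopping at first violation):
  at node 28 with bounds (-inf, +inf): OK
  at node 4 with bounds (-inf, 28): OK
  at node 27 with bounds (4, 28): OK
  at node 5 with bounds (4, 27): OK
  at node 49 with bounds (28, +inf): OK
  at node 38 with bounds (28, 49): OK
  at node 34 with bounds (28, 38): OK
  at node 41 with bounds (38, 49): OK
No violation found at any node.
Result: Valid BST


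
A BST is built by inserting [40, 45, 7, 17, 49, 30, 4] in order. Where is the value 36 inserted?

Starting tree (level order): [40, 7, 45, 4, 17, None, 49, None, None, None, 30]
Insertion path: 40 -> 7 -> 17 -> 30
Result: insert 36 as right child of 30
Final tree (level order): [40, 7, 45, 4, 17, None, 49, None, None, None, 30, None, None, None, 36]


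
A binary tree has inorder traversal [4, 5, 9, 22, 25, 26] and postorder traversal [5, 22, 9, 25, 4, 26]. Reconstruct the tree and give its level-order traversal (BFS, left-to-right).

Inorder:   [4, 5, 9, 22, 25, 26]
Postorder: [5, 22, 9, 25, 4, 26]
Algorithm: postorder visits root last, so walk postorder right-to-left;
each value is the root of the current inorder slice — split it at that
value, recurse on the right subtree first, then the left.
Recursive splits:
  root=26; inorder splits into left=[4, 5, 9, 22, 25], right=[]
  root=4; inorder splits into left=[], right=[5, 9, 22, 25]
  root=25; inorder splits into left=[5, 9, 22], right=[]
  root=9; inorder splits into left=[5], right=[22]
  root=22; inorder splits into left=[], right=[]
  root=5; inorder splits into left=[], right=[]
Reconstructed level-order: [26, 4, 25, 9, 5, 22]


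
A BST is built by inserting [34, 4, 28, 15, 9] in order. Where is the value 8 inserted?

Starting tree (level order): [34, 4, None, None, 28, 15, None, 9]
Insertion path: 34 -> 4 -> 28 -> 15 -> 9
Result: insert 8 as left child of 9
Final tree (level order): [34, 4, None, None, 28, 15, None, 9, None, 8]


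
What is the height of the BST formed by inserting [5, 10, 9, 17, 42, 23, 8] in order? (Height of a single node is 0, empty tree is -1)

Insertion order: [5, 10, 9, 17, 42, 23, 8]
Tree (level-order array): [5, None, 10, 9, 17, 8, None, None, 42, None, None, 23]
Compute height bottom-up (empty subtree = -1):
  height(8) = 1 + max(-1, -1) = 0
  height(9) = 1 + max(0, -1) = 1
  height(23) = 1 + max(-1, -1) = 0
  height(42) = 1 + max(0, -1) = 1
  height(17) = 1 + max(-1, 1) = 2
  height(10) = 1 + max(1, 2) = 3
  height(5) = 1 + max(-1, 3) = 4
Height = 4


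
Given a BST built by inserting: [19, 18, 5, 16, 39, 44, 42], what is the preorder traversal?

Tree insertion order: [19, 18, 5, 16, 39, 44, 42]
Tree (level-order array): [19, 18, 39, 5, None, None, 44, None, 16, 42]
Preorder traversal: [19, 18, 5, 16, 39, 44, 42]


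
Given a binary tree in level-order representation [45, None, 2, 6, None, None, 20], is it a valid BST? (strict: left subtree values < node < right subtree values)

Level-order array: [45, None, 2, 6, None, None, 20]
Validate using subtree bounds (lo, hi): at each node, require lo < value < hi,
then recurse left with hi=value and right with lo=value.
Preorder trace (stopping at first violation):
  at node 45 with bounds (-inf, +inf): OK
  at node 2 with bounds (45, +inf): VIOLATION
Node 2 violates its bound: not (45 < 2 < +inf).
Result: Not a valid BST


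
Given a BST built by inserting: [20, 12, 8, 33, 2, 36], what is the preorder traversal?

Tree insertion order: [20, 12, 8, 33, 2, 36]
Tree (level-order array): [20, 12, 33, 8, None, None, 36, 2]
Preorder traversal: [20, 12, 8, 2, 33, 36]


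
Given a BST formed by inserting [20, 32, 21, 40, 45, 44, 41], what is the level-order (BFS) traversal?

Tree insertion order: [20, 32, 21, 40, 45, 44, 41]
Tree (level-order array): [20, None, 32, 21, 40, None, None, None, 45, 44, None, 41]
BFS from the root, enqueuing left then right child of each popped node:
  queue [20] -> pop 20, enqueue [32], visited so far: [20]
  queue [32] -> pop 32, enqueue [21, 40], visited so far: [20, 32]
  queue [21, 40] -> pop 21, enqueue [none], visited so far: [20, 32, 21]
  queue [40] -> pop 40, enqueue [45], visited so far: [20, 32, 21, 40]
  queue [45] -> pop 45, enqueue [44], visited so far: [20, 32, 21, 40, 45]
  queue [44] -> pop 44, enqueue [41], visited so far: [20, 32, 21, 40, 45, 44]
  queue [41] -> pop 41, enqueue [none], visited so far: [20, 32, 21, 40, 45, 44, 41]
Result: [20, 32, 21, 40, 45, 44, 41]


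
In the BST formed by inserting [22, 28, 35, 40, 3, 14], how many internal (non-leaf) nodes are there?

Tree built from: [22, 28, 35, 40, 3, 14]
Tree (level-order array): [22, 3, 28, None, 14, None, 35, None, None, None, 40]
Rule: An internal node has at least one child.
Per-node child counts:
  node 22: 2 child(ren)
  node 3: 1 child(ren)
  node 14: 0 child(ren)
  node 28: 1 child(ren)
  node 35: 1 child(ren)
  node 40: 0 child(ren)
Matching nodes: [22, 3, 28, 35]
Count of internal (non-leaf) nodes: 4


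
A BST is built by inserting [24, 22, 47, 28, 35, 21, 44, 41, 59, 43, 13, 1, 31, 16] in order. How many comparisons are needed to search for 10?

Search path for 10: 24 -> 22 -> 21 -> 13 -> 1
Found: False
Comparisons: 5


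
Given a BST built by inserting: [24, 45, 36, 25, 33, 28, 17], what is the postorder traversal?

Tree insertion order: [24, 45, 36, 25, 33, 28, 17]
Tree (level-order array): [24, 17, 45, None, None, 36, None, 25, None, None, 33, 28]
Postorder traversal: [17, 28, 33, 25, 36, 45, 24]


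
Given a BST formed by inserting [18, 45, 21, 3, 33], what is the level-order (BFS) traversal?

Tree insertion order: [18, 45, 21, 3, 33]
Tree (level-order array): [18, 3, 45, None, None, 21, None, None, 33]
BFS from the root, enqueuing left then right child of each popped node:
  queue [18] -> pop 18, enqueue [3, 45], visited so far: [18]
  queue [3, 45] -> pop 3, enqueue [none], visited so far: [18, 3]
  queue [45] -> pop 45, enqueue [21], visited so far: [18, 3, 45]
  queue [21] -> pop 21, enqueue [33], visited so far: [18, 3, 45, 21]
  queue [33] -> pop 33, enqueue [none], visited so far: [18, 3, 45, 21, 33]
Result: [18, 3, 45, 21, 33]


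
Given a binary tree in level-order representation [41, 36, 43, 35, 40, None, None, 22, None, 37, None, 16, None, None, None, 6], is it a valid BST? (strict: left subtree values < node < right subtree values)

Level-order array: [41, 36, 43, 35, 40, None, None, 22, None, 37, None, 16, None, None, None, 6]
Validate using subtree bounds (lo, hi): at each node, require lo < value < hi,
then recurse left with hi=value and right with lo=value.
Preorder trace (stopping at first violation):
  at node 41 with bounds (-inf, +inf): OK
  at node 36 with bounds (-inf, 41): OK
  at node 35 with bounds (-inf, 36): OK
  at node 22 with bounds (-inf, 35): OK
  at node 16 with bounds (-inf, 22): OK
  at node 6 with bounds (-inf, 16): OK
  at node 40 with bounds (36, 41): OK
  at node 37 with bounds (36, 40): OK
  at node 43 with bounds (41, +inf): OK
No violation found at any node.
Result: Valid BST


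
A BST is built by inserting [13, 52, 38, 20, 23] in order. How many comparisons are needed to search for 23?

Search path for 23: 13 -> 52 -> 38 -> 20 -> 23
Found: True
Comparisons: 5


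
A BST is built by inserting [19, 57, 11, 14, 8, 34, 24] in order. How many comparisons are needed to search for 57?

Search path for 57: 19 -> 57
Found: True
Comparisons: 2


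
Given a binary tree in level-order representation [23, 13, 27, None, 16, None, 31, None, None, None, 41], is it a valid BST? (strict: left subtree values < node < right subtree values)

Level-order array: [23, 13, 27, None, 16, None, 31, None, None, None, 41]
Validate using subtree bounds (lo, hi): at each node, require lo < value < hi,
then recurse left with hi=value and right with lo=value.
Preorder trace (stopping at first violation):
  at node 23 with bounds (-inf, +inf): OK
  at node 13 with bounds (-inf, 23): OK
  at node 16 with bounds (13, 23): OK
  at node 27 with bounds (23, +inf): OK
  at node 31 with bounds (27, +inf): OK
  at node 41 with bounds (31, +inf): OK
No violation found at any node.
Result: Valid BST


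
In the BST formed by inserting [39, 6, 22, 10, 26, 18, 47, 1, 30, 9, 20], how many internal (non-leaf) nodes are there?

Tree built from: [39, 6, 22, 10, 26, 18, 47, 1, 30, 9, 20]
Tree (level-order array): [39, 6, 47, 1, 22, None, None, None, None, 10, 26, 9, 18, None, 30, None, None, None, 20]
Rule: An internal node has at least one child.
Per-node child counts:
  node 39: 2 child(ren)
  node 6: 2 child(ren)
  node 1: 0 child(ren)
  node 22: 2 child(ren)
  node 10: 2 child(ren)
  node 9: 0 child(ren)
  node 18: 1 child(ren)
  node 20: 0 child(ren)
  node 26: 1 child(ren)
  node 30: 0 child(ren)
  node 47: 0 child(ren)
Matching nodes: [39, 6, 22, 10, 18, 26]
Count of internal (non-leaf) nodes: 6


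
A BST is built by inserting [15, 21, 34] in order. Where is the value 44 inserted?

Starting tree (level order): [15, None, 21, None, 34]
Insertion path: 15 -> 21 -> 34
Result: insert 44 as right child of 34
Final tree (level order): [15, None, 21, None, 34, None, 44]


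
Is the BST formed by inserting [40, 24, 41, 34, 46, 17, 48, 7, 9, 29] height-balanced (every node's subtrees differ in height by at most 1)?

Tree (level-order array): [40, 24, 41, 17, 34, None, 46, 7, None, 29, None, None, 48, None, 9]
Definition: a tree is height-balanced if, at every node, |h(left) - h(right)| <= 1 (empty subtree has height -1).
Bottom-up per-node check:
  node 9: h_left=-1, h_right=-1, diff=0 [OK], height=0
  node 7: h_left=-1, h_right=0, diff=1 [OK], height=1
  node 17: h_left=1, h_right=-1, diff=2 [FAIL (|1--1|=2 > 1)], height=2
  node 29: h_left=-1, h_right=-1, diff=0 [OK], height=0
  node 34: h_left=0, h_right=-1, diff=1 [OK], height=1
  node 24: h_left=2, h_right=1, diff=1 [OK], height=3
  node 48: h_left=-1, h_right=-1, diff=0 [OK], height=0
  node 46: h_left=-1, h_right=0, diff=1 [OK], height=1
  node 41: h_left=-1, h_right=1, diff=2 [FAIL (|-1-1|=2 > 1)], height=2
  node 40: h_left=3, h_right=2, diff=1 [OK], height=4
Node 17 violates the condition: |1 - -1| = 2 > 1.
Result: Not balanced


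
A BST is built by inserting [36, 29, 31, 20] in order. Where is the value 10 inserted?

Starting tree (level order): [36, 29, None, 20, 31]
Insertion path: 36 -> 29 -> 20
Result: insert 10 as left child of 20
Final tree (level order): [36, 29, None, 20, 31, 10]


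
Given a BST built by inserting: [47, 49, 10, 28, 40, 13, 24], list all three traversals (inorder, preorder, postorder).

Tree insertion order: [47, 49, 10, 28, 40, 13, 24]
Tree (level-order array): [47, 10, 49, None, 28, None, None, 13, 40, None, 24]
Inorder (L, root, R): [10, 13, 24, 28, 40, 47, 49]
Preorder (root, L, R): [47, 10, 28, 13, 24, 40, 49]
Postorder (L, R, root): [24, 13, 40, 28, 10, 49, 47]


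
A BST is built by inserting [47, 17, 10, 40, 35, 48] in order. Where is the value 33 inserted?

Starting tree (level order): [47, 17, 48, 10, 40, None, None, None, None, 35]
Insertion path: 47 -> 17 -> 40 -> 35
Result: insert 33 as left child of 35
Final tree (level order): [47, 17, 48, 10, 40, None, None, None, None, 35, None, 33]


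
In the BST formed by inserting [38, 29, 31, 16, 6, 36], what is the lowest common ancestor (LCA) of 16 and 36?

Tree insertion order: [38, 29, 31, 16, 6, 36]
Tree (level-order array): [38, 29, None, 16, 31, 6, None, None, 36]
In a BST, the LCA of p=16, q=36 is the first node v on the
root-to-leaf path with p <= v <= q (go left if both < v, right if both > v).
Walk from root:
  at 38: both 16 and 36 < 38, go left
  at 29: 16 <= 29 <= 36, this is the LCA
LCA = 29


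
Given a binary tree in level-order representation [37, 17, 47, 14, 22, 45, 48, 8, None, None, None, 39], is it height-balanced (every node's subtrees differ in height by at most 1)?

Tree (level-order array): [37, 17, 47, 14, 22, 45, 48, 8, None, None, None, 39]
Definition: a tree is height-balanced if, at every node, |h(left) - h(right)| <= 1 (empty subtree has height -1).
Bottom-up per-node check:
  node 8: h_left=-1, h_right=-1, diff=0 [OK], height=0
  node 14: h_left=0, h_right=-1, diff=1 [OK], height=1
  node 22: h_left=-1, h_right=-1, diff=0 [OK], height=0
  node 17: h_left=1, h_right=0, diff=1 [OK], height=2
  node 39: h_left=-1, h_right=-1, diff=0 [OK], height=0
  node 45: h_left=0, h_right=-1, diff=1 [OK], height=1
  node 48: h_left=-1, h_right=-1, diff=0 [OK], height=0
  node 47: h_left=1, h_right=0, diff=1 [OK], height=2
  node 37: h_left=2, h_right=2, diff=0 [OK], height=3
All nodes satisfy the balance condition.
Result: Balanced
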